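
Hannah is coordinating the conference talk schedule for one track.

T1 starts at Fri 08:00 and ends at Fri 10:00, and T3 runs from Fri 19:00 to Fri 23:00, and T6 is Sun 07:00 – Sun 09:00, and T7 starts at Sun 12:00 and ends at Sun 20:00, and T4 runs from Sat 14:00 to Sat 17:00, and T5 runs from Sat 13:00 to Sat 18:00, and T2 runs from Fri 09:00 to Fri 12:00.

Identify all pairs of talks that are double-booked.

T1 & T2, T4 & T5

Sorted by start: T1, T2, T3, T5, T4, T6, T7.
T2 starts before T1 ends → T1 and T2 overlap.
T3 starts after T1 ends, so T1 has no further overlaps.
T3 starts after T2 ends, so T2 has no further overlaps.
T5 starts after T3 ends, so T3 has no further overlaps.
T4 starts before T5 ends → T5 and T4 overlap.
T6 starts after T5 ends, so T5 has no further overlaps.
T6 starts after T4 ends, so T4 has no further overlaps.
T7 starts after T6 ends.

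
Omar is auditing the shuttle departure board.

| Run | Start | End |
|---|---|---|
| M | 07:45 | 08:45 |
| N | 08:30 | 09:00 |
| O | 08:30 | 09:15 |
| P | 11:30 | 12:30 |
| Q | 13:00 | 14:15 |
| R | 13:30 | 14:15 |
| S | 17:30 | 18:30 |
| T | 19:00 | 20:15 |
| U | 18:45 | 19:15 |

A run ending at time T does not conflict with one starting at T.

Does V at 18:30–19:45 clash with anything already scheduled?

M: ends 08:45 at or before V starts 18:30 → clear.
N: ends 09:00 at or before V starts 18:30 → clear.
O: ends 09:15 at or before V starts 18:30 → clear.
P: ends 12:30 at or before V starts 18:30 → clear.
Q: ends 14:15 at or before V starts 18:30 → clear.
R: ends 14:15 at or before V starts 18:30 → clear.
S: ends 18:30 at or before V starts 18:30 → clear.
U: starts 18:45 before V ends 19:45, and ends 19:15 after V starts 18:30 → overlap.
T: starts 19:00 before V ends 19:45, and ends 20:15 after V starts 18:30 → overlap.
V overlaps T, U.

Yes — it overlaps T, U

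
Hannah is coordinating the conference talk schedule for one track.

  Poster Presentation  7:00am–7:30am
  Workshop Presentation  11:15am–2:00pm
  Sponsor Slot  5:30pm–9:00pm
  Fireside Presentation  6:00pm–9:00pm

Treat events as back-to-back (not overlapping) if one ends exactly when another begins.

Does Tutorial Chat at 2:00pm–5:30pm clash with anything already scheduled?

No — it doesn't clash with anything

Poster Presentation: ends 7:30am at or before Tutorial Chat starts 2:00pm → clear.
Workshop Presentation: ends 2:00pm at or before Tutorial Chat starts 2:00pm → clear.
Sponsor Slot: starts 5:30pm at or after Tutorial Chat ends 5:30pm → clear.
Fireside Presentation: starts 6:00pm at or after Tutorial Chat ends 5:30pm → clear.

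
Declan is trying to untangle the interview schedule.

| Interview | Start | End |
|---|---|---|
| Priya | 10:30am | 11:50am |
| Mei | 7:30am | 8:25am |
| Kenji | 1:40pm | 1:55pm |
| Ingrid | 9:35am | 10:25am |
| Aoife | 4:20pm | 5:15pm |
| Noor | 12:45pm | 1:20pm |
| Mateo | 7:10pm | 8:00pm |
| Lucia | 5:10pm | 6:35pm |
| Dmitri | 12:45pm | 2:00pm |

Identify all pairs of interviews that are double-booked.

Aoife & Lucia, Dmitri & Kenji, Dmitri & Noor

Sorted by start: Mei, Ingrid, Priya, Noor, Dmitri, Kenji, Aoife, Lucia, Mateo.
Ingrid starts after Mei ends, so Mei has no further overlaps.
Priya starts after Ingrid ends, so Ingrid has no further overlaps.
Noor starts after Priya ends, so Priya has no further overlaps.
Dmitri starts before Noor ends → Noor and Dmitri overlap.
Kenji starts after Noor ends, so Noor has no further overlaps.
Kenji starts before Dmitri ends → Dmitri and Kenji overlap.
Aoife starts after Dmitri ends, so Dmitri has no further overlaps.
Aoife starts after Kenji ends, so Kenji has no further overlaps.
Lucia starts before Aoife ends → Aoife and Lucia overlap.
Mateo starts after Aoife ends.
Mateo starts after Lucia ends.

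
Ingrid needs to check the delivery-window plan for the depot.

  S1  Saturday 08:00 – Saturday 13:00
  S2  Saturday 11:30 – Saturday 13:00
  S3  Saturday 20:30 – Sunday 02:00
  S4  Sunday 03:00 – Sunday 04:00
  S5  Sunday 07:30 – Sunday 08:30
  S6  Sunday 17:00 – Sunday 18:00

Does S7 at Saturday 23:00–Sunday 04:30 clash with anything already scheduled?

Yes — it overlaps S3, S4

S1: ends Saturday 13:00 at or before S7 starts Saturday 23:00 → clear.
S2: ends Saturday 13:00 at or before S7 starts Saturday 23:00 → clear.
S3: starts Saturday 20:30 before S7 ends Sunday 04:30, and ends Sunday 02:00 after S7 starts Saturday 23:00 → overlap.
S4: starts Sunday 03:00 before S7 ends Sunday 04:30, and ends Sunday 04:00 after S7 starts Saturday 23:00 → overlap.
S5: starts Sunday 07:30 at or after S7 ends Sunday 04:30 → clear.
S6: starts Sunday 17:00 at or after S7 ends Sunday 04:30 → clear.
S7 overlaps S3, S4.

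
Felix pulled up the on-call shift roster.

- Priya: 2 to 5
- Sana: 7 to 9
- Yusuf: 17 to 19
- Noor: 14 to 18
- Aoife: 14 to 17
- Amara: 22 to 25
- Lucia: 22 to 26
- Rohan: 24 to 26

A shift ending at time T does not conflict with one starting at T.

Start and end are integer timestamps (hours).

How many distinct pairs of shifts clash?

5

Sorted by start: Priya, Sana, Noor, Aoife, Yusuf, Amara, Lucia, Rohan.
Sana starts after Priya ends, so nothing later overlaps Priya either.
Noor starts after Sana ends, so nothing later overlaps Sana either.
Aoife starts before Noor ends → Noor and Aoife overlap.
Yusuf starts before Noor ends → Noor and Yusuf overlap.
Amara starts after Noor ends, so nothing later overlaps Noor either.
Yusuf starts exactly when Aoife ends (back-to-back, no overlap), so nothing later overlaps Aoife either.
Amara starts after Yusuf ends, so nothing later overlaps Yusuf either.
Lucia starts before Amara ends → Amara and Lucia overlap.
Rohan starts before Amara ends → Amara and Rohan overlap.
Rohan starts before Lucia ends → Lucia and Rohan overlap.
Overlapping pairs: Amara & Lucia, Amara & Rohan, Aoife & Noor, Lucia & Rohan, Noor & Yusuf — 5 in total.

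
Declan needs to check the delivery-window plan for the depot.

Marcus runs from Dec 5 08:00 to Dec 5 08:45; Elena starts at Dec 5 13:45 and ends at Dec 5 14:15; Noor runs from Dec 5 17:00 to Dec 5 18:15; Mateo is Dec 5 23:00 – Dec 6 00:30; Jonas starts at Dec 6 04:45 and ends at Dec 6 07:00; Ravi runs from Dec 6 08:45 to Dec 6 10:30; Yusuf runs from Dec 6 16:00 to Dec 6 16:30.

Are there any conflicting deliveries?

No

Sorted by start: Marcus, Elena, Noor, Mateo, Jonas, Ravi, Yusuf.
Elena starts after Marcus ends, so nothing later overlaps Marcus either.
Noor starts after Elena ends, so nothing later overlaps Elena either.
Mateo starts after Noor ends, so nothing later overlaps Noor either.
Jonas starts after Mateo ends, so nothing later overlaps Mateo either.
Ravi starts after Jonas ends, so nothing later overlaps Jonas either.
Yusuf starts after Ravi ends.
Every pair is clear; the schedule has no overlaps.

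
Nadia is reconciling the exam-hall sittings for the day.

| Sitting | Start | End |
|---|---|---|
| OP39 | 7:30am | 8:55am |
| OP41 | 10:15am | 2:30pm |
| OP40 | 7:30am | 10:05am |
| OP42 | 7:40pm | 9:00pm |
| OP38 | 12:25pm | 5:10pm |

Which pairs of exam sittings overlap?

OP38 & OP41, OP39 & OP40

Two intervals overlap when each starts before the other ends.
Sorted by start: OP39, OP40, OP41, OP38, OP42.
OP40 starts before OP39 ends → OP39 and OP40 overlap.
OP41 starts after OP39 ends — done with OP39.
OP41 starts after OP40 ends — done with OP40.
OP38 starts before OP41 ends → OP41 and OP38 overlap.
OP42 starts after OP41 ends.
OP42 starts after OP38 ends.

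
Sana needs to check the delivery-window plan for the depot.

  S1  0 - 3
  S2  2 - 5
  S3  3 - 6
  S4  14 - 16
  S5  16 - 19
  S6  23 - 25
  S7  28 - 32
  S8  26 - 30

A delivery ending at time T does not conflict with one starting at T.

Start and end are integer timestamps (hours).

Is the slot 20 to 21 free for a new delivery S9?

Yes — the slot is free

S1: ends 3 at or before S9 starts 20 → clear.
S2: ends 5 at or before S9 starts 20 → clear.
S3: ends 6 at or before S9 starts 20 → clear.
S4: ends 16 at or before S9 starts 20 → clear.
S5: ends 19 at or before S9 starts 20 → clear.
S6: starts 23 at or after S9 ends 21 → clear.
S8: starts 26 at or after S9 ends 21 → clear.
S7: starts 28 at or after S9 ends 21 → clear.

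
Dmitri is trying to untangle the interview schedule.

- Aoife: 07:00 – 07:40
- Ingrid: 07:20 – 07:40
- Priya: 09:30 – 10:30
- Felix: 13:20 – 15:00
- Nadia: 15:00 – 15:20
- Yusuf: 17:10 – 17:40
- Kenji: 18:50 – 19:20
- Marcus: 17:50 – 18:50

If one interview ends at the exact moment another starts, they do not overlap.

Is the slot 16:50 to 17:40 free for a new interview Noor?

Aoife: ends 07:40 at or before Noor starts 16:50 → clear.
Ingrid: ends 07:40 at or before Noor starts 16:50 → clear.
Priya: ends 10:30 at or before Noor starts 16:50 → clear.
Felix: ends 15:00 at or before Noor starts 16:50 → clear.
Nadia: ends 15:20 at or before Noor starts 16:50 → clear.
Yusuf: starts 17:10 before Noor ends 17:40, and ends 17:40 after Noor starts 16:50 → overlap.
Marcus: starts 17:50 at or after Noor ends 17:40 → clear.
Kenji: starts 18:50 at or after Noor ends 17:40 → clear.
Noor overlaps Yusuf.

No — it overlaps Yusuf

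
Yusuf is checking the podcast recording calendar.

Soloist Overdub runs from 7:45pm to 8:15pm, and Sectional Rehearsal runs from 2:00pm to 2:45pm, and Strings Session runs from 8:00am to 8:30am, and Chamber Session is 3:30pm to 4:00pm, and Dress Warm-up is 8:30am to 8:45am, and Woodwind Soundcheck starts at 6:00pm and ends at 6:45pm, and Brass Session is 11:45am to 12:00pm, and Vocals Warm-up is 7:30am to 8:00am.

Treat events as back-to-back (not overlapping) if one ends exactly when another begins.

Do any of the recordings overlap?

Sorted by start: Vocals Warm-up, Strings Session, Dress Warm-up, Brass Session, Sectional Rehearsal, Chamber Session, Woodwind Soundcheck, Soloist Overdub.
Strings Session starts exactly when Vocals Warm-up ends (back-to-back, no overlap), so nothing later overlaps Vocals Warm-up either.
Dress Warm-up starts exactly when Strings Session ends (back-to-back, no overlap), so nothing later overlaps Strings Session either.
Brass Session starts after Dress Warm-up ends, so nothing later overlaps Dress Warm-up either.
Sectional Rehearsal starts after Brass Session ends, so nothing later overlaps Brass Session either.
Chamber Session starts after Sectional Rehearsal ends, so nothing later overlaps Sectional Rehearsal either.
Woodwind Soundcheck starts after Chamber Session ends, so nothing later overlaps Chamber Session either.
Soloist Overdub starts after Woodwind Soundcheck ends.
Every pair is clear; the schedule has no overlaps.

No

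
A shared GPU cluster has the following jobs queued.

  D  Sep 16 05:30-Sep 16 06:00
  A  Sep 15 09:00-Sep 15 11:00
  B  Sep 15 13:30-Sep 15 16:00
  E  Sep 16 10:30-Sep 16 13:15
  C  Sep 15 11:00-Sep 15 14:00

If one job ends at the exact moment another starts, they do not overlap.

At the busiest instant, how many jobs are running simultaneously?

2

Walk through starts and ends in time order (an end at T is processed before a start at T):
Sep 15 09:00 start A → 1
Sep 15 11:00 end A → 0
Sep 15 11:00 start C → 1
Sep 15 13:30 start B → 2
Sep 15 14:00 end C → 1
Sep 15 16:00 end B → 0
Sep 16 05:30 start D → 1
Sep 16 06:00 end D → 0
Sep 16 10:30 start E → 1
Sep 16 13:15 end E → 0
Peak is 2, at Sep 15 13:30 (B, C).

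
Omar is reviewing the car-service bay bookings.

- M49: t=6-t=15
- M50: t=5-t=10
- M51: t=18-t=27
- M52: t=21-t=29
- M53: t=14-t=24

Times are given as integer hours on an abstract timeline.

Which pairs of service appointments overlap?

Sorted by start: M50, M49, M53, M51, M52.
M49 starts before M50 ends → M50 and M49 overlap.
M53 starts after M50 ends, so nothing later overlaps M50 either.
M53 starts before M49 ends → M49 and M53 overlap.
M51 starts after M49 ends, so nothing later overlaps M49 either.
M51 starts before M53 ends → M53 and M51 overlap.
M52 starts before M53 ends → M53 and M52 overlap.
M52 starts before M51 ends → M51 and M52 overlap.

M49 & M50, M49 & M53, M51 & M52, M51 & M53, M52 & M53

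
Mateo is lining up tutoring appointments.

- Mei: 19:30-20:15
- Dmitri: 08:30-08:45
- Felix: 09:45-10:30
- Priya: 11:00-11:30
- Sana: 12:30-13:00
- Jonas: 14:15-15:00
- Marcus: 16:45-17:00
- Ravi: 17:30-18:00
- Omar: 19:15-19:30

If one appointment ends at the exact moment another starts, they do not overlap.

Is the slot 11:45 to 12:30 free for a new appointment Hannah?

Yes — the slot is free

Dmitri: ends 08:45 at or before Hannah starts 11:45 → clear.
Felix: ends 10:30 at or before Hannah starts 11:45 → clear.
Priya: ends 11:30 at or before Hannah starts 11:45 → clear.
Sana: starts 12:30 at or after Hannah ends 12:30 → clear.
Jonas: starts 14:15 at or after Hannah ends 12:30 → clear.
Marcus: starts 16:45 at or after Hannah ends 12:30 → clear.
Ravi: starts 17:30 at or after Hannah ends 12:30 → clear.
Omar: starts 19:15 at or after Hannah ends 12:30 → clear.
Mei: starts 19:30 at or after Hannah ends 12:30 → clear.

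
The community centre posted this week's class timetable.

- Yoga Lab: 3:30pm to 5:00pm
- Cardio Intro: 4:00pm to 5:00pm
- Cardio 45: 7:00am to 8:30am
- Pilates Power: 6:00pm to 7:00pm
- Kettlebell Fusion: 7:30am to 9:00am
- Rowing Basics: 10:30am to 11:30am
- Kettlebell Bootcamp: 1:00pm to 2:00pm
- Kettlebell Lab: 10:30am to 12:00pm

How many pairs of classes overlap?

3

Two intervals overlap when each starts before the other ends.
Sorted by start: Cardio 45, Kettlebell Fusion, Kettlebell Lab, Rowing Basics, Kettlebell Bootcamp, Yoga Lab, Cardio Intro, Pilates Power.
Kettlebell Fusion starts before Cardio 45 ends → Cardio 45 and Kettlebell Fusion overlap.
Kettlebell Lab starts after Cardio 45 ends, so nothing later overlaps Cardio 45 either.
Kettlebell Lab starts after Kettlebell Fusion ends, so nothing later overlaps Kettlebell Fusion either.
Rowing Basics starts before Kettlebell Lab ends → Kettlebell Lab and Rowing Basics overlap.
Kettlebell Bootcamp starts after Kettlebell Lab ends, so nothing later overlaps Kettlebell Lab either.
Kettlebell Bootcamp starts after Rowing Basics ends, so nothing later overlaps Rowing Basics either.
Yoga Lab starts after Kettlebell Bootcamp ends, so nothing later overlaps Kettlebell Bootcamp either.
Cardio Intro starts before Yoga Lab ends → Yoga Lab and Cardio Intro overlap.
Pilates Power starts after Yoga Lab ends.
Pilates Power starts after Cardio Intro ends.
Overlapping pairs: Cardio 45 & Kettlebell Fusion, Cardio Intro & Yoga Lab, Kettlebell Lab & Rowing Basics — 3 in total.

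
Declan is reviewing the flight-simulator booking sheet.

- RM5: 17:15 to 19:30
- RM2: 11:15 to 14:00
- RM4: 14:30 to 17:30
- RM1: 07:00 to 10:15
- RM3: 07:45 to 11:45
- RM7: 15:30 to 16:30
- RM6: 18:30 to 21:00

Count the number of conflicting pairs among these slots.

5

Sorted by start: RM1, RM3, RM2, RM4, RM7, RM5, RM6.
RM3 starts before RM1 ends → RM1 and RM3 overlap.
RM2 starts after RM1 ends, so RM1 has no further overlaps.
RM2 starts before RM3 ends → RM3 and RM2 overlap.
RM4 starts after RM3 ends, so RM3 has no further overlaps.
RM4 starts after RM2 ends, so RM2 has no further overlaps.
RM7 starts before RM4 ends → RM4 and RM7 overlap.
RM5 starts before RM4 ends → RM4 and RM5 overlap.
RM6 starts after RM4 ends.
RM5 starts after RM7 ends, so RM7 has no further overlaps.
RM6 starts before RM5 ends → RM5 and RM6 overlap.
Overlapping pairs: RM1 & RM3, RM2 & RM3, RM4 & RM5, RM4 & RM7, RM5 & RM6 — 5 in total.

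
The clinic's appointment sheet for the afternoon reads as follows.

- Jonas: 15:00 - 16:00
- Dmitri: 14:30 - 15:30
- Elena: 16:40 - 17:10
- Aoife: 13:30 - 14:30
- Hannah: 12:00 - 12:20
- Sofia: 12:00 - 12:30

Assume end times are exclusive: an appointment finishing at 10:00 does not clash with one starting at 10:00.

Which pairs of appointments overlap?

Dmitri & Jonas, Hannah & Sofia

Sorted by start: Hannah, Sofia, Aoife, Dmitri, Jonas, Elena.
Sofia starts before Hannah ends → Hannah and Sofia overlap.
Aoife starts after Hannah ends; Hannah is clear from here.
Aoife starts after Sofia ends; Sofia is clear from here.
Dmitri starts exactly when Aoife ends (back-to-back, no overlap); Aoife is clear from here.
Jonas starts before Dmitri ends → Dmitri and Jonas overlap.
Elena starts after Dmitri ends.
Elena starts after Jonas ends.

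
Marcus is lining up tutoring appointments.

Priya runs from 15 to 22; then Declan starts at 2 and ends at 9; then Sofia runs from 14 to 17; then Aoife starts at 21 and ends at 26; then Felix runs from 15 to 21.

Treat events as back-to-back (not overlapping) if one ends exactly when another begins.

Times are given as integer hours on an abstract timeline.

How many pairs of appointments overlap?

4

Check each pair: they overlap iff neither finishes before the other starts.
Sorted by start: Declan, Sofia, Felix, Priya, Aoife.
Sofia starts after Declan ends; Declan is clear from here.
Felix starts before Sofia ends → Sofia and Felix overlap.
Priya starts before Sofia ends → Sofia and Priya overlap.
Aoife starts after Sofia ends.
Priya starts before Felix ends → Felix and Priya overlap.
Aoife starts exactly when Felix ends (back-to-back, no overlap).
Aoife starts before Priya ends → Priya and Aoife overlap.
Overlapping pairs: Aoife & Priya, Felix & Priya, Felix & Sofia, Priya & Sofia — 4 in total.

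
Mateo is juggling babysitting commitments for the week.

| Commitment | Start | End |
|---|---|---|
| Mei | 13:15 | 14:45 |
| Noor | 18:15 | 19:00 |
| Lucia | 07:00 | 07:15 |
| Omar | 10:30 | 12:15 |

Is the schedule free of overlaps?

Sorted by start: Lucia, Omar, Mei, Noor.
Omar starts after Lucia ends, so Lucia has no further overlaps.
Mei starts after Omar ends, so Omar has no further overlaps.
Noor starts after Mei ends.
Every pair is clear; the schedule has no overlaps.

Yes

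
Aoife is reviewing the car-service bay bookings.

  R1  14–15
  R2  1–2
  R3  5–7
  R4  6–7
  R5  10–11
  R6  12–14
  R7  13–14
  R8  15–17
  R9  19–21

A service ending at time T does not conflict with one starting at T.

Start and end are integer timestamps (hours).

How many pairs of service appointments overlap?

Check each pair: they overlap iff neither finishes before the other starts.
Sorted by start: R2, R3, R4, R5, R6, R7, R1, R8, R9.
R3 starts after R2 ends — done with R2.
R4 starts before R3 ends → R3 and R4 overlap.
R5 starts after R3 ends — done with R3.
R5 starts after R4 ends — done with R4.
R6 starts after R5 ends — done with R5.
R7 starts before R6 ends → R6 and R7 overlap.
R1 starts exactly when R6 ends (back-to-back, no overlap) — done with R6.
R1 starts exactly when R7 ends (back-to-back, no overlap) — done with R7.
R8 starts exactly when R1 ends (back-to-back, no overlap) — done with R1.
R9 starts after R8 ends.
Overlapping pairs: R3 & R4, R6 & R7 — 2 in total.

2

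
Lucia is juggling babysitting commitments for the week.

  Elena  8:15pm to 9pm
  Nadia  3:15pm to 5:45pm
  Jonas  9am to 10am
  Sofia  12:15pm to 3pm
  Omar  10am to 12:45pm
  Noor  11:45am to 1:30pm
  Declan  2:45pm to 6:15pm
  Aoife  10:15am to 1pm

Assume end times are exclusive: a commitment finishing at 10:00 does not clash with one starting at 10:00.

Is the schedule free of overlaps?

No

Sorted by start: Jonas, Omar, Aoife, Noor, Sofia, Declan, Nadia, Elena.
Omar starts exactly when Jonas ends (back-to-back, no overlap), so nothing later overlaps Jonas either.
Aoife starts before Omar ends → Omar and Aoife overlap.
That's a conflict, so the schedule is not conflict-free.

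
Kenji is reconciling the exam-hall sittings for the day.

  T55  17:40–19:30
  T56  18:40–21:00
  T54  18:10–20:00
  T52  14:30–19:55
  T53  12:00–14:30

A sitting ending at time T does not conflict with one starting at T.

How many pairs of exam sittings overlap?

6

Sorted by start: T53, T52, T55, T54, T56.
T52 starts exactly when T53 ends (back-to-back, no overlap); T53 is clear from here.
T55 starts before T52 ends → T52 and T55 overlap.
T54 starts before T52 ends → T52 and T54 overlap.
T56 starts before T52 ends → T52 and T56 overlap.
T54 starts before T55 ends → T55 and T54 overlap.
T56 starts before T55 ends → T55 and T56 overlap.
T56 starts before T54 ends → T54 and T56 overlap.
Overlapping pairs: T52 & T54, T52 & T55, T52 & T56, T54 & T55, T54 & T56, T55 & T56 — 6 in total.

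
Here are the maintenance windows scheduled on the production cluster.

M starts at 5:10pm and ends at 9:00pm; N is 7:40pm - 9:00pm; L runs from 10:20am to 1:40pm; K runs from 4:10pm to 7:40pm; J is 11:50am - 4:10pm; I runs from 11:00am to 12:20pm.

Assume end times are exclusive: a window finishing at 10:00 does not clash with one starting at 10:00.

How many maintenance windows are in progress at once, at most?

3

Walk through starts and ends in time order (an end at T is processed before a start at T):
10:20am start L → 1
11:00am start I → 2
11:50am start J → 3
12:20pm end I → 2
1:40pm end L → 1
4:10pm end J → 0
4:10pm start K → 1
5:10pm start M → 2
7:40pm end K → 1
7:40pm start N → 2
9:00pm end M → 1
9:00pm end N → 0
Peak is 3, at 11:50am (I, J, L).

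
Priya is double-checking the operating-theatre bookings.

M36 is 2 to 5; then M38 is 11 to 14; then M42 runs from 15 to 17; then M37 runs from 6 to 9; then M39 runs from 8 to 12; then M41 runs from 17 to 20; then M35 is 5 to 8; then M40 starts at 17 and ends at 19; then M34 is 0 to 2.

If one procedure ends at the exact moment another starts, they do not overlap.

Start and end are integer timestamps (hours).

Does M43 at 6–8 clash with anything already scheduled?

M34: ends 2 at or before M43 starts 6 → clear.
M36: ends 5 at or before M43 starts 6 → clear.
M35: starts 5 before M43 ends 8, and ends 8 after M43 starts 6 → overlap.
M37: starts 6 before M43 ends 8, and ends 9 after M43 starts 6 → overlap.
M39: starts 8 at or after M43 ends 8 → clear.
M38: starts 11 at or after M43 ends 8 → clear.
M42: starts 15 at or after M43 ends 8 → clear.
M40: starts 17 at or after M43 ends 8 → clear.
M41: starts 17 at or after M43 ends 8 → clear.
M43 overlaps M35, M37.

Yes — it overlaps M35, M37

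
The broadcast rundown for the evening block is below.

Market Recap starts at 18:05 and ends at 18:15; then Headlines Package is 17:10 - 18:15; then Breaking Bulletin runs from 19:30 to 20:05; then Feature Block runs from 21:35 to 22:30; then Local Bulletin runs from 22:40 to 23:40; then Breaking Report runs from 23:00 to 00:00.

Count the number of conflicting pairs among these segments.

Sorted by start: Headlines Package, Market Recap, Breaking Bulletin, Feature Block, Local Bulletin, Breaking Report.
Market Recap starts before Headlines Package ends → Headlines Package and Market Recap overlap.
Breaking Bulletin starts after Headlines Package ends, so Headlines Package has no further overlaps.
Breaking Bulletin starts after Market Recap ends, so Market Recap has no further overlaps.
Feature Block starts after Breaking Bulletin ends, so Breaking Bulletin has no further overlaps.
Local Bulletin starts after Feature Block ends, so Feature Block has no further overlaps.
Breaking Report starts before Local Bulletin ends → Local Bulletin and Breaking Report overlap.
Overlapping pairs: Breaking Report & Local Bulletin, Headlines Package & Market Recap — 2 in total.

2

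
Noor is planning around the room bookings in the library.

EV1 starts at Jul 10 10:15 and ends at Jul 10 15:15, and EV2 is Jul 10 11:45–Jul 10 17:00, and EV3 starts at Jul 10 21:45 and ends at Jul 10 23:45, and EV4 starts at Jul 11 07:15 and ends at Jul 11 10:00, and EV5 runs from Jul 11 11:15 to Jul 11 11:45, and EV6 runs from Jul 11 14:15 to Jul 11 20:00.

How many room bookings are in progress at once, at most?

Walk through starts and ends in time order (an end at T is processed before a start at T):
Jul 10 10:15 start EV1 → 1
Jul 10 11:45 start EV2 → 2
Jul 10 15:15 end EV1 → 1
Jul 10 17:00 end EV2 → 0
Jul 10 21:45 start EV3 → 1
Jul 10 23:45 end EV3 → 0
Jul 11 07:15 start EV4 → 1
Jul 11 10:00 end EV4 → 0
Jul 11 11:15 start EV5 → 1
Jul 11 11:45 end EV5 → 0
Jul 11 14:15 start EV6 → 1
Jul 11 20:00 end EV6 → 0
Peak is 2, at Jul 10 11:45 (EV1, EV2).

2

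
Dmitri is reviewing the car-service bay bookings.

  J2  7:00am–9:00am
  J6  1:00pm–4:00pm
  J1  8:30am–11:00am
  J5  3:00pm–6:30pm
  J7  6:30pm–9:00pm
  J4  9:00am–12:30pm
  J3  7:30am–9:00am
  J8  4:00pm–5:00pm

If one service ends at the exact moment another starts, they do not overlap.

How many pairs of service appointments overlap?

Sorted by start: J2, J3, J1, J4, J6, J5, J8, J7.
J3 starts before J2 ends → J2 and J3 overlap.
J1 starts before J2 ends → J2 and J1 overlap.
J4 starts exactly when J2 ends (back-to-back, no overlap), so J2 has no further overlaps.
J1 starts before J3 ends → J3 and J1 overlap.
J4 starts exactly when J3 ends (back-to-back, no overlap), so J3 has no further overlaps.
J4 starts before J1 ends → J1 and J4 overlap.
J6 starts after J1 ends, so J1 has no further overlaps.
J6 starts after J4 ends, so J4 has no further overlaps.
J5 starts before J6 ends → J6 and J5 overlap.
J8 starts exactly when J6 ends (back-to-back, no overlap), so J6 has no further overlaps.
J8 starts before J5 ends → J5 and J8 overlap.
J7 starts exactly when J5 ends (back-to-back, no overlap).
J7 starts after J8 ends.
Overlapping pairs: J1 & J2, J1 & J3, J1 & J4, J2 & J3, J5 & J6, J5 & J8 — 6 in total.

6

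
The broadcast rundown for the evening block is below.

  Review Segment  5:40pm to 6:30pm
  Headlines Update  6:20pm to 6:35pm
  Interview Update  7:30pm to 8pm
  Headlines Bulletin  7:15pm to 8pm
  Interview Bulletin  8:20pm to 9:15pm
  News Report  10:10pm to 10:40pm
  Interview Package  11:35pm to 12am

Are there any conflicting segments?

Sorted by start: Review Segment, Headlines Update, Headlines Bulletin, Interview Update, Interview Bulletin, News Report, Interview Package.
Headlines Update starts before Review Segment ends → Review Segment and Headlines Update overlap.
That's a conflict, so the schedule is not conflict-free.

Yes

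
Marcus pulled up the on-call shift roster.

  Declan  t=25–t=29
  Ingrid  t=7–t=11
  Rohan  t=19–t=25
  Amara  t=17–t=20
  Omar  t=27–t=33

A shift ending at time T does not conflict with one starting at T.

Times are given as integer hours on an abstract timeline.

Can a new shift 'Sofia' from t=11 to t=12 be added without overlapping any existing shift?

Ingrid: ends t=11 at or before Sofia starts t=11 → clear.
Amara: starts t=17 at or after Sofia ends t=12 → clear.
Rohan: starts t=19 at or after Sofia ends t=12 → clear.
Declan: starts t=25 at or after Sofia ends t=12 → clear.
Omar: starts t=27 at or after Sofia ends t=12 → clear.

Yes — the slot is free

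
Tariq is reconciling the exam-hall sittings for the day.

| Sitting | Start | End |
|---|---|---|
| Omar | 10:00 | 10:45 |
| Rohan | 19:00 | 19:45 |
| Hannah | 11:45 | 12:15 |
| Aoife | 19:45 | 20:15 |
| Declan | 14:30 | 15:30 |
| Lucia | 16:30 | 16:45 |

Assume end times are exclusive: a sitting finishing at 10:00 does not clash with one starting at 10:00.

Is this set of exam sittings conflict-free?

Yes

Sorted by start: Omar, Hannah, Declan, Lucia, Rohan, Aoife.
Hannah starts after Omar ends, so Omar has no further overlaps.
Declan starts after Hannah ends, so Hannah has no further overlaps.
Lucia starts after Declan ends, so Declan has no further overlaps.
Rohan starts after Lucia ends, so Lucia has no further overlaps.
Aoife starts exactly when Rohan ends (back-to-back, no overlap).
Every pair is clear; the schedule has no overlaps.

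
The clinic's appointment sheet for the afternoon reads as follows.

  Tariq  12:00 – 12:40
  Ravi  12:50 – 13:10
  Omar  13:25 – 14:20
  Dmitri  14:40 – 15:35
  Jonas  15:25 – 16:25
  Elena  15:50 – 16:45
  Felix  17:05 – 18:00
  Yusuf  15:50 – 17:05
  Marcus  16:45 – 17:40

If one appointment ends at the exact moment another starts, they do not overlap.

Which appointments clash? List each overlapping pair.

Check each pair: they overlap iff neither finishes before the other starts.
Sorted by start: Tariq, Ravi, Omar, Dmitri, Jonas, Elena, Yusuf, Marcus, Felix.
Ravi starts after Tariq ends, so nothing later overlaps Tariq either.
Omar starts after Ravi ends, so nothing later overlaps Ravi either.
Dmitri starts after Omar ends, so nothing later overlaps Omar either.
Jonas starts before Dmitri ends → Dmitri and Jonas overlap.
Elena starts after Dmitri ends, so nothing later overlaps Dmitri either.
Elena starts before Jonas ends → Jonas and Elena overlap.
Yusuf starts before Jonas ends → Jonas and Yusuf overlap.
Marcus starts after Jonas ends, so nothing later overlaps Jonas either.
Yusuf starts before Elena ends → Elena and Yusuf overlap.
Marcus starts exactly when Elena ends (back-to-back, no overlap), so nothing later overlaps Elena either.
Marcus starts before Yusuf ends → Yusuf and Marcus overlap.
Felix starts exactly when Yusuf ends (back-to-back, no overlap).
Felix starts before Marcus ends → Marcus and Felix overlap.

Dmitri & Jonas, Elena & Jonas, Elena & Yusuf, Felix & Marcus, Jonas & Yusuf, Marcus & Yusuf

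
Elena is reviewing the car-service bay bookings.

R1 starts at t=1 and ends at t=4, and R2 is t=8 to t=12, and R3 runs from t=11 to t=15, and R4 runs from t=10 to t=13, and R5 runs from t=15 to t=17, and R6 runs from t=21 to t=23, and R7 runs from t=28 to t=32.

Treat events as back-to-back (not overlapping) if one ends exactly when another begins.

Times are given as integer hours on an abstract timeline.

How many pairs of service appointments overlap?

3

Sorted by start: R1, R2, R4, R3, R5, R6, R7.
R2 starts after R1 ends, so nothing later overlaps R1 either.
R4 starts before R2 ends → R2 and R4 overlap.
R3 starts before R2 ends → R2 and R3 overlap.
R5 starts after R2 ends, so nothing later overlaps R2 either.
R3 starts before R4 ends → R4 and R3 overlap.
R5 starts after R4 ends, so nothing later overlaps R4 either.
R5 starts exactly when R3 ends (back-to-back, no overlap), so nothing later overlaps R3 either.
R6 starts after R5 ends, so nothing later overlaps R5 either.
R7 starts after R6 ends.
Overlapping pairs: R2 & R3, R2 & R4, R3 & R4 — 3 in total.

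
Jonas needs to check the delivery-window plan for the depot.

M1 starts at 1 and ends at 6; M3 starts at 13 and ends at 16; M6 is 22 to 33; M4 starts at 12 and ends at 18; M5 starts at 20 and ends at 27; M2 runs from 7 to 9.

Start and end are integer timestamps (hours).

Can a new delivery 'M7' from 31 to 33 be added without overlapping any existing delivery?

No — it overlaps M6

M1: ends 6 at or before M7 starts 31 → clear.
M2: ends 9 at or before M7 starts 31 → clear.
M4: ends 18 at or before M7 starts 31 → clear.
M3: ends 16 at or before M7 starts 31 → clear.
M5: ends 27 at or before M7 starts 31 → clear.
M6: starts 22 before M7 ends 33, and ends 33 after M7 starts 31 → overlap.
M7 overlaps M6.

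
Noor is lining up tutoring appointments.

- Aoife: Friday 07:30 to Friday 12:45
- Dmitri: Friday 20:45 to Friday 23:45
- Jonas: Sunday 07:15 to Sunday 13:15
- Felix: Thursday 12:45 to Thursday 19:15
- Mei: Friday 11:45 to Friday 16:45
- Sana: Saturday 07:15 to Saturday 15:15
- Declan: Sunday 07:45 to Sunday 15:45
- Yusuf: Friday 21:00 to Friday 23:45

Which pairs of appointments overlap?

Aoife & Mei, Declan & Jonas, Dmitri & Yusuf

Sorted by start: Felix, Aoife, Mei, Dmitri, Yusuf, Sana, Jonas, Declan.
Aoife starts after Felix ends, so nothing later overlaps Felix either.
Mei starts before Aoife ends → Aoife and Mei overlap.
Dmitri starts after Aoife ends, so nothing later overlaps Aoife either.
Dmitri starts after Mei ends, so nothing later overlaps Mei either.
Yusuf starts before Dmitri ends → Dmitri and Yusuf overlap.
Sana starts after Dmitri ends, so nothing later overlaps Dmitri either.
Sana starts after Yusuf ends, so nothing later overlaps Yusuf either.
Jonas starts after Sana ends, so nothing later overlaps Sana either.
Declan starts before Jonas ends → Jonas and Declan overlap.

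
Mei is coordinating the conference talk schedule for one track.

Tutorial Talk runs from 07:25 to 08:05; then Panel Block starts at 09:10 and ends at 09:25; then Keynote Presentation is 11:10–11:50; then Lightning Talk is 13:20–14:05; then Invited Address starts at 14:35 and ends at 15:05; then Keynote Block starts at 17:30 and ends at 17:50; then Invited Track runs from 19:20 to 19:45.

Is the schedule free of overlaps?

Yes

Two intervals overlap when each starts before the other ends.
Sorted by start: Tutorial Talk, Panel Block, Keynote Presentation, Lightning Talk, Invited Address, Keynote Block, Invited Track.
Panel Block starts after Tutorial Talk ends — done with Tutorial Talk.
Keynote Presentation starts after Panel Block ends — done with Panel Block.
Lightning Talk starts after Keynote Presentation ends — done with Keynote Presentation.
Invited Address starts after Lightning Talk ends — done with Lightning Talk.
Keynote Block starts after Invited Address ends — done with Invited Address.
Invited Track starts after Keynote Block ends.
Every pair is clear; the schedule has no overlaps.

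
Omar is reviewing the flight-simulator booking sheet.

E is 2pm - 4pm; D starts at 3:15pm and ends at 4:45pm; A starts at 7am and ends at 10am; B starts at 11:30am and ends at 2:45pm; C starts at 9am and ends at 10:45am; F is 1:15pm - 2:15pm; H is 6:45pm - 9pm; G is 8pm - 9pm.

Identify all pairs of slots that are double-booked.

A & C, B & E, B & F, D & E, E & F, G & H

Two intervals overlap when each starts before the other ends.
Sorted by start: A, C, B, F, E, D, H, G.
C starts before A ends → A and C overlap.
B starts after A ends, so A has no further overlaps.
B starts after C ends, so C has no further overlaps.
F starts before B ends → B and F overlap.
E starts before B ends → B and E overlap.
D starts after B ends, so B has no further overlaps.
E starts before F ends → F and E overlap.
D starts after F ends, so F has no further overlaps.
D starts before E ends → E and D overlap.
H starts after E ends, so E has no further overlaps.
H starts after D ends, so D has no further overlaps.
G starts before H ends → H and G overlap.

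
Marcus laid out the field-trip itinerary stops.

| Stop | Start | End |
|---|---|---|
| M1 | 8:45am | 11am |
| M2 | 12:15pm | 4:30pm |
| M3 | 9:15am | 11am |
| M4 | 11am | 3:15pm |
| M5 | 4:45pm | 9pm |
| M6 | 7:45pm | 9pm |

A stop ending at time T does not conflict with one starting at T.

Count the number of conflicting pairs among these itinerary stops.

3

Sorted by start: M1, M3, M4, M2, M5, M6.
M3 starts before M1 ends → M1 and M3 overlap.
M4 starts exactly when M1 ends (back-to-back, no overlap), so M1 has no further overlaps.
M4 starts exactly when M3 ends (back-to-back, no overlap), so M3 has no further overlaps.
M2 starts before M4 ends → M4 and M2 overlap.
M5 starts after M4 ends, so M4 has no further overlaps.
M5 starts after M2 ends, so M2 has no further overlaps.
M6 starts before M5 ends → M5 and M6 overlap.
Overlapping pairs: M1 & M3, M2 & M4, M5 & M6 — 3 in total.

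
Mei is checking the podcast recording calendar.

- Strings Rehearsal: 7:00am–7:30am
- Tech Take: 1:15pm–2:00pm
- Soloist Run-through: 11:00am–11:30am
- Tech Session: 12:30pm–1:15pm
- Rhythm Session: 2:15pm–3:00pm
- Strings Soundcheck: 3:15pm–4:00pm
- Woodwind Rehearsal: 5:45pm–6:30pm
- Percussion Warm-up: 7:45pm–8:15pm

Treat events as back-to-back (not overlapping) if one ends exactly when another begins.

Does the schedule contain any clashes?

No

Sorted by start: Strings Rehearsal, Soloist Run-through, Tech Session, Tech Take, Rhythm Session, Strings Soundcheck, Woodwind Rehearsal, Percussion Warm-up.
Soloist Run-through starts after Strings Rehearsal ends, so Strings Rehearsal has no further overlaps.
Tech Session starts after Soloist Run-through ends, so Soloist Run-through has no further overlaps.
Tech Take starts exactly when Tech Session ends (back-to-back, no overlap), so Tech Session has no further overlaps.
Rhythm Session starts after Tech Take ends, so Tech Take has no further overlaps.
Strings Soundcheck starts after Rhythm Session ends, so Rhythm Session has no further overlaps.
Woodwind Rehearsal starts after Strings Soundcheck ends, so Strings Soundcheck has no further overlaps.
Percussion Warm-up starts after Woodwind Rehearsal ends.
Every pair is clear; the schedule has no overlaps.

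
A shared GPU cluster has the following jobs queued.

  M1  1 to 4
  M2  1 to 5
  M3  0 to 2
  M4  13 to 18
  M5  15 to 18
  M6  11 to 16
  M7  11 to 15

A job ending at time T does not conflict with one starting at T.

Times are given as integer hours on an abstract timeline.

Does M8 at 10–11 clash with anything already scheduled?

No — it doesn't clash with anything

M3: ends 2 at or before M8 starts 10 → clear.
M1: ends 4 at or before M8 starts 10 → clear.
M2: ends 5 at or before M8 starts 10 → clear.
M6: starts 11 at or after M8 ends 11 → clear.
M7: starts 11 at or after M8 ends 11 → clear.
M4: starts 13 at or after M8 ends 11 → clear.
M5: starts 15 at or after M8 ends 11 → clear.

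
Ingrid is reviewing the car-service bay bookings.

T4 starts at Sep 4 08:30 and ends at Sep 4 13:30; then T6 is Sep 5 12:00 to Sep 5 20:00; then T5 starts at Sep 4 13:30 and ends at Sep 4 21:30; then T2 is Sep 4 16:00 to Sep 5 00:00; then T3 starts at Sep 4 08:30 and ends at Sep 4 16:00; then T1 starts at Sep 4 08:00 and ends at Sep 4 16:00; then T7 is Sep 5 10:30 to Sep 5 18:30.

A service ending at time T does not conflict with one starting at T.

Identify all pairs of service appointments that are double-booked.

T1 & T3, T1 & T4, T1 & T5, T2 & T5, T3 & T4, T3 & T5, T6 & T7

Sorted by start: T1, T3, T4, T5, T2, T7, T6.
T3 starts before T1 ends → T1 and T3 overlap.
T4 starts before T1 ends → T1 and T4 overlap.
T5 starts before T1 ends → T1 and T5 overlap.
T2 starts exactly when T1 ends (back-to-back, no overlap); T1 is clear from here.
T4 starts before T3 ends → T3 and T4 overlap.
T5 starts before T3 ends → T3 and T5 overlap.
T2 starts exactly when T3 ends (back-to-back, no overlap); T3 is clear from here.
T5 starts exactly when T4 ends (back-to-back, no overlap); T4 is clear from here.
T2 starts before T5 ends → T5 and T2 overlap.
T7 starts after T5 ends; T5 is clear from here.
T7 starts after T2 ends; T2 is clear from here.
T6 starts before T7 ends → T7 and T6 overlap.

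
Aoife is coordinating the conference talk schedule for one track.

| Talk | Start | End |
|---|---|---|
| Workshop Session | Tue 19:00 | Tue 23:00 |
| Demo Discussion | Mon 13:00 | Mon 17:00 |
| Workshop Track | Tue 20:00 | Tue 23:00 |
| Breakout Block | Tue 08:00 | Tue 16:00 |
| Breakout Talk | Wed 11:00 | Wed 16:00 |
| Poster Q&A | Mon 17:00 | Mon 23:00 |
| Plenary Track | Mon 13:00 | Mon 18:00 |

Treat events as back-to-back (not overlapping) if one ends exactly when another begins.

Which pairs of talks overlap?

Demo Discussion & Plenary Track, Plenary Track & Poster Q&A, Workshop Session & Workshop Track

Check each pair: they overlap iff neither finishes before the other starts.
Sorted by start: Demo Discussion, Plenary Track, Poster Q&A, Breakout Block, Workshop Session, Workshop Track, Breakout Talk.
Plenary Track starts before Demo Discussion ends → Demo Discussion and Plenary Track overlap.
Poster Q&A starts exactly when Demo Discussion ends (back-to-back, no overlap) — done with Demo Discussion.
Poster Q&A starts before Plenary Track ends → Plenary Track and Poster Q&A overlap.
Breakout Block starts after Plenary Track ends — done with Plenary Track.
Breakout Block starts after Poster Q&A ends — done with Poster Q&A.
Workshop Session starts after Breakout Block ends — done with Breakout Block.
Workshop Track starts before Workshop Session ends → Workshop Session and Workshop Track overlap.
Breakout Talk starts after Workshop Session ends.
Breakout Talk starts after Workshop Track ends.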